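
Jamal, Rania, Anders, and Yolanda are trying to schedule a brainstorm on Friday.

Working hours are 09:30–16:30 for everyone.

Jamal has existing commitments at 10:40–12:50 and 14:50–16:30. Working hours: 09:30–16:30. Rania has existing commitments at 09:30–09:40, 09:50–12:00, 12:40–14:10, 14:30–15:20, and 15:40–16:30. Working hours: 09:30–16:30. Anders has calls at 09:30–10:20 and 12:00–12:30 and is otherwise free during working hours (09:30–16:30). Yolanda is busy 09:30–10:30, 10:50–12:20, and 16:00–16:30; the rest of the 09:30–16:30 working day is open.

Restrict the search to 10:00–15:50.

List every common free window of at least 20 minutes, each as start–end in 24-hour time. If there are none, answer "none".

Jamal free within 09:30–16:30: 09:30–10:40, 12:50–14:50.
Rania free within 09:30–16:30: 09:40–09:50, 12:00–12:40, 14:10–14:30, 15:20–15:40.
Anders free within 09:30–16:30: 10:20–12:00, 12:30–16:30.
Yolanda free within 09:30–16:30: 10:30–10:50, 12:20–16:00.
Jamal ∩ Rania: 09:40–09:50, 14:10–14:30.
Jamal ∩ Rania ∩ Anders: 14:10–14:30.
Jamal ∩ Rania ∩ Anders ∩ Yolanda: 14:10–14:30.
Restricted to 10:00–15:50: 14:10–14:30.
Windows ≥ 20 min: 14:10–14:30.

14:10–14:30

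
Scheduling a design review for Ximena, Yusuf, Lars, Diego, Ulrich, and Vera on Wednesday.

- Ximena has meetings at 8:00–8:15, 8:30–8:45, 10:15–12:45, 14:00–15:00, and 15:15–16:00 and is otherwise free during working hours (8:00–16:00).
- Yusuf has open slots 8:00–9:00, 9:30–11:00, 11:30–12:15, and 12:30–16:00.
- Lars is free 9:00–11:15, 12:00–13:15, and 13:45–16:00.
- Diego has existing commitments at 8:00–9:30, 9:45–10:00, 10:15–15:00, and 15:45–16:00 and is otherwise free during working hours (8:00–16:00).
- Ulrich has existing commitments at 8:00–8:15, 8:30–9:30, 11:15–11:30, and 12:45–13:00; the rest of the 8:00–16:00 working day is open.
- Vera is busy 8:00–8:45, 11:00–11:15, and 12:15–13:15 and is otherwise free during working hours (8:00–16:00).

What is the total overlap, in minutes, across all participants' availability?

Ximena free within 08:00–16:00: 08:15–08:30, 08:45–10:15, 12:45–14:00, 15:00–15:15.
Diego free within 08:00–16:00: 09:30–09:45, 10:00–10:15, 15:00–15:45.
Ulrich free within 08:00–16:00: 08:15–08:30, 09:30–11:15, 11:30–12:45, 13:00–16:00.
Vera free within 08:00–16:00: 08:45–11:00, 11:15–12:15, 13:15–16:00.
Ximena ∩ Yusuf: 08:15–08:30, 08:45–09:00, 09:30–10:15, 12:45–14:00, 15:00–15:15.
Ximena ∩ Yusuf ∩ Lars: 09:30–10:15, 12:45–13:15, 13:45–14:00, 15:00–15:15.
Ximena ∩ Yusuf ∩ Lars ∩ Diego: 09:30–09:45, 10:00–10:15, 15:00–15:15.
Ximena ∩ Yusuf ∩ Lars ∩ Diego ∩ Ulrich: 09:30–09:45, 10:00–10:15, 15:00–15:15.
Ximena ∩ Yusuf ∩ Lars ∩ Diego ∩ Ulrich ∩ Vera: 09:30–09:45, 10:00–10:15, 15:00–15:15.
Total common minutes: 15 + 15 + 15 = 45.

45 minutes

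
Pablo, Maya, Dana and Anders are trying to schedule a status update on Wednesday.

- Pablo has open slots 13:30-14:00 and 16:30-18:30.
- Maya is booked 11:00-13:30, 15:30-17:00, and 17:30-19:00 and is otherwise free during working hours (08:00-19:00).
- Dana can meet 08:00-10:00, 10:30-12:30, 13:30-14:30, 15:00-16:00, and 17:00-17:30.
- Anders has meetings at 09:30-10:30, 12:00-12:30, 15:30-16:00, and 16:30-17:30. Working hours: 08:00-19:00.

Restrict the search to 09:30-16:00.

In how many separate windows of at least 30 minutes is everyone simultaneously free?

Maya free within 08:00–19:00: 08:00–11:00, 13:30–15:30, 17:00–17:30.
Anders free within 08:00–19:00: 08:00–09:30, 10:30–12:00, 12:30–15:30, 16:00–16:30, 17:30–19:00.
Pablo ∩ Maya: 13:30–14:00, 17:00–17:30.
Pablo ∩ Maya ∩ Dana: 13:30–14:00, 17:00–17:30.
Pablo ∩ Maya ∩ Dana ∩ Anders: 13:30–14:00.
Restricted to 09:30–16:00: 13:30–14:00.
Windows ≥ 30 min: 13:30–14:00.
That's 1 window.

1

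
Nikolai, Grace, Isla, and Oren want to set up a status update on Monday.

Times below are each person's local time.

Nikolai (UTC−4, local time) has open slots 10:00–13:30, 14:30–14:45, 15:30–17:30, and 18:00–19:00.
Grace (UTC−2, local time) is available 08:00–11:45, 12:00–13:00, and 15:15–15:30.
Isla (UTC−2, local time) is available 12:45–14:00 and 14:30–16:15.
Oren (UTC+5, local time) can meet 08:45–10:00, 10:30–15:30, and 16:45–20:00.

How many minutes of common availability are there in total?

15 minutes

Nikolai → UTC: 14:00–17:30, 18:30–18:45, 19:30–21:30, 22:00–23:00.
Grace → UTC: 10:00–13:45, 14:00–15:00, 17:15–17:30.
Isla → UTC: 14:45–16:00, 16:30–18:15.
Oren → UTC: 03:45–05:00, 05:30–10:30, 11:45–15:00.
Nikolai ∩ Grace: 14:00–15:00, 17:15–17:30.
Nikolai ∩ Grace ∩ Isla: 14:45–15:00, 17:15–17:30.
Nikolai ∩ Grace ∩ Isla ∩ Oren: 14:45–15:00.
Total common minutes: 15.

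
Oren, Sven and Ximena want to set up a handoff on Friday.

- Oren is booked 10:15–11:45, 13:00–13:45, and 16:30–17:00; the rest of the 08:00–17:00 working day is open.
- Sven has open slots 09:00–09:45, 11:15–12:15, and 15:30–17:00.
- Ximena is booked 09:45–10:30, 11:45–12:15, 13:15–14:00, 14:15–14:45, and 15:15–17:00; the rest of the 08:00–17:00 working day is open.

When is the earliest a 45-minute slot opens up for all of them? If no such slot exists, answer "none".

Oren free within 08:00–17:00: 08:00–10:15, 11:45–13:00, 13:45–16:30.
Ximena free within 08:00–17:00: 08:00–09:45, 10:30–11:45, 12:15–13:15, 14:00–14:15, 14:45–15:15.
Oren ∩ Sven: 09:00–09:45, 11:45–12:15, 15:30–16:30.
Oren ∩ Sven ∩ Ximena: 09:00–09:45.
Windows ≥ 45 min: 09:00–09:45.
Earliest such window starts at 09:00.

09:00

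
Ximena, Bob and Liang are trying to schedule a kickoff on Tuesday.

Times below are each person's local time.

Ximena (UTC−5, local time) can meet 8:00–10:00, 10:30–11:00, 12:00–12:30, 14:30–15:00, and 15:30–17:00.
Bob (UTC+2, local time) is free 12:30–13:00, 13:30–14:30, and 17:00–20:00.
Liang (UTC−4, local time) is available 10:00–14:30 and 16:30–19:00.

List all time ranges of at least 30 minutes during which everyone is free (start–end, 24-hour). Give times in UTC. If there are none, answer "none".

Ximena → UTC: 13:00–15:00, 15:30–16:00, 17:00–17:30, 19:30–20:00, 20:30–22:00.
Bob → UTC: 10:30–11:00, 11:30–12:30, 15:00–18:00.
Liang → UTC: 14:00–18:30, 20:30–23:00.
Ximena ∩ Bob: 15:30–16:00, 17:00–17:30.
Ximena ∩ Bob ∩ Liang: 15:30–16:00, 17:00–17:30.
Windows ≥ 30 min: 15:30–16:00, 17:00–17:30.

15:30–16:00, 17:00–17:30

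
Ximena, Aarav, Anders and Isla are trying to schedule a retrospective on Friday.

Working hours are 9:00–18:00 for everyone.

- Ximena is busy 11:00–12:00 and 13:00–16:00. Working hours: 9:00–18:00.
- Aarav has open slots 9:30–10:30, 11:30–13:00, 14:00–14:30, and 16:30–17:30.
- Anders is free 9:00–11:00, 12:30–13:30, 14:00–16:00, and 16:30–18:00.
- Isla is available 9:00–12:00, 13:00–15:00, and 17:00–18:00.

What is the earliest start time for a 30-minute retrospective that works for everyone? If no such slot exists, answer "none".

09:30

Ximena free within 09:00–18:00: 09:00–11:00, 12:00–13:00, 16:00–18:00.
Ximena ∩ Aarav: 09:30–10:30, 12:00–13:00, 16:30–17:30.
Ximena ∩ Aarav ∩ Anders: 09:30–10:30, 12:30–13:00, 16:30–17:30.
Ximena ∩ Aarav ∩ Anders ∩ Isla: 09:30–10:30, 17:00–17:30.
Windows ≥ 30 min: 09:30–10:30, 17:00–17:30.
Earliest such window starts at 09:30.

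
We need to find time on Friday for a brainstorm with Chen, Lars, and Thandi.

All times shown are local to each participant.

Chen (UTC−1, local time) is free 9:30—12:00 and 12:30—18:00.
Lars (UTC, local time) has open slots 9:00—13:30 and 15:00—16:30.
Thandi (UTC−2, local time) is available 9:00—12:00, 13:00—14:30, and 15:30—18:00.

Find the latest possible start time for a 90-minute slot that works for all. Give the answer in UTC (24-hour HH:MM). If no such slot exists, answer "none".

Chen → UTC: 10:30–13:00, 13:30–19:00.
Lars → UTC: 09:00–13:30, 15:00–16:30.
Thandi → UTC: 11:00–14:00, 15:00–16:30, 17:30–20:00.
Chen ∩ Lars: 10:30–13:00, 15:00–16:30.
Chen ∩ Lars ∩ Thandi: 11:00–13:00, 15:00–16:30.
Windows ≥ 90 min: 11:00–13:00, 15:00–16:30.
Latest start in the last window 15:00–16:30 is 16:30 − 90 min = 15:00.

15:00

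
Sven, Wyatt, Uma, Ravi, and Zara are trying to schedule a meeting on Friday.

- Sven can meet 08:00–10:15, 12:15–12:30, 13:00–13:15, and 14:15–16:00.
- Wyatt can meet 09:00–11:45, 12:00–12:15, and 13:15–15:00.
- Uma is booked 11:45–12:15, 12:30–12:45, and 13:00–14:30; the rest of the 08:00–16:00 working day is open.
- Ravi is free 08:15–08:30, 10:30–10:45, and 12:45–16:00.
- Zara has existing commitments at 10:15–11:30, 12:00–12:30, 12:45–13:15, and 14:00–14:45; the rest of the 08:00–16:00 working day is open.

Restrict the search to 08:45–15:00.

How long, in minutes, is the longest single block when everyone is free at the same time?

Uma free within 08:00–16:00: 08:00–11:45, 12:15–12:30, 12:45–13:00, 14:30–16:00.
Zara free within 08:00–16:00: 08:00–10:15, 11:30–12:00, 12:30–12:45, 13:15–14:00, 14:45–16:00.
Sven ∩ Wyatt: 09:00–10:15, 14:15–15:00.
Sven ∩ Wyatt ∩ Uma: 09:00–10:15, 14:30–15:00.
Sven ∩ Wyatt ∩ Uma ∩ Ravi: 14:30–15:00.
Sven ∩ Wyatt ∩ Uma ∩ Ravi ∩ Zara: 14:45–15:00.
Restricted to 08:45–15:00: 14:45–15:00.
Single common window of 15 minutes.

15 minutes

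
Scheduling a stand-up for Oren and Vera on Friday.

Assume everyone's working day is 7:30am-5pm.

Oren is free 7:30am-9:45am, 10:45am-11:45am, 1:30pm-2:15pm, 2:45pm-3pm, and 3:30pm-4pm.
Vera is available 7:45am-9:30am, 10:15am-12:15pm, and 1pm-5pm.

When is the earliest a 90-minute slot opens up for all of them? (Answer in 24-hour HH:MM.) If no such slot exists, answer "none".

07:45

Oren ∩ Vera: 07:45–09:30, 10:45–11:45, 13:30–14:15, 14:45–15:00, 15:30–16:00.
Windows ≥ 90 min: 07:45–09:30.
Earliest such window starts at 07:45.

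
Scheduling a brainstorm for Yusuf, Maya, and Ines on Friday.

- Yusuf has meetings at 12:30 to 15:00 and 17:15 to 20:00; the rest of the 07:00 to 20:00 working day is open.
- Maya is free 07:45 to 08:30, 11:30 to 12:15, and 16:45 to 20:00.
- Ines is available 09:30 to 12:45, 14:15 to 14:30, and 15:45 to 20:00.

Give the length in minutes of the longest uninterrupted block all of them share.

Yusuf free within 07:00–20:00: 07:00–12:30, 15:00–17:15.
Yusuf ∩ Maya: 07:45–08:30, 11:30–12:15, 16:45–17:15.
Yusuf ∩ Maya ∩ Ines: 11:30–12:15, 16:45–17:15.
Common window lengths: 45, 30 min; longest is 45.

45 minutes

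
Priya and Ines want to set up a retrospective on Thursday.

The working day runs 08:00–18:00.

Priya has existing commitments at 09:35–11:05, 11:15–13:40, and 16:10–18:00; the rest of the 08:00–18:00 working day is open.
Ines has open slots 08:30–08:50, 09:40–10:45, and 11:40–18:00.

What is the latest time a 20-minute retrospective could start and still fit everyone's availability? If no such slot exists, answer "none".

15:50

Priya free within 08:00–18:00: 08:00–09:35, 11:05–11:15, 13:40–16:10.
Priya ∩ Ines: 08:30–08:50, 13:40–16:10.
Windows ≥ 20 min: 08:30–08:50, 13:40–16:10.
Latest start in the last window 13:40–16:10 is 16:10 − 20 min = 15:50.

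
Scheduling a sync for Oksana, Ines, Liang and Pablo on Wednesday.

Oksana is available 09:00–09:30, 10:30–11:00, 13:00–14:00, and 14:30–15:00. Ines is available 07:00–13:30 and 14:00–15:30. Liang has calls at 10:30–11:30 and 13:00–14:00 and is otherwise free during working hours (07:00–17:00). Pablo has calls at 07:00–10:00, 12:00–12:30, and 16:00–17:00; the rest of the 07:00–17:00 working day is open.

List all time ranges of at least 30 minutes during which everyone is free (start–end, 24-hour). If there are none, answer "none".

Liang free within 07:00–17:00: 07:00–10:30, 11:30–13:00, 14:00–17:00.
Pablo free within 07:00–17:00: 10:00–12:00, 12:30–16:00.
Oksana ∩ Ines: 09:00–09:30, 10:30–11:00, 13:00–13:30, 14:30–15:00.
Oksana ∩ Ines ∩ Liang: 09:00–09:30, 14:30–15:00.
Oksana ∩ Ines ∩ Liang ∩ Pablo: 14:30–15:00.
Windows ≥ 30 min: 14:30–15:00.

14:30–15:00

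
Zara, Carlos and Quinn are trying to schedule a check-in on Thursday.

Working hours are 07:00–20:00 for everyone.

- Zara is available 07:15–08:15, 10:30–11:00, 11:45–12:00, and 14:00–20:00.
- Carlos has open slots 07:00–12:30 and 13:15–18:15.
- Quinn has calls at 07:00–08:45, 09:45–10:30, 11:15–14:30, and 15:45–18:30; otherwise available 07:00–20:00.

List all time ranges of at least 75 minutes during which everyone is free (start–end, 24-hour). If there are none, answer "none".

14:30–15:45

Quinn free within 07:00–20:00: 08:45–09:45, 10:30–11:15, 14:30–15:45, 18:30–20:00.
Zara ∩ Carlos: 07:15–08:15, 10:30–11:00, 11:45–12:00, 14:00–18:15.
Zara ∩ Carlos ∩ Quinn: 10:30–11:00, 14:30–15:45.
Windows ≥ 75 min: 14:30–15:45.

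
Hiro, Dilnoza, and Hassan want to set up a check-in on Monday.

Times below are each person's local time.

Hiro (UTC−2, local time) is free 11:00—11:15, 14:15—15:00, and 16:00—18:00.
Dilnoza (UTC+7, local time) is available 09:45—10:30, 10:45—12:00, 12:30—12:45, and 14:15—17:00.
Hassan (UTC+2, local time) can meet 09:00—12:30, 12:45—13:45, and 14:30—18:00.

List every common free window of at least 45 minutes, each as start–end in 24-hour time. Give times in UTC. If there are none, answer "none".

Hiro → UTC: 13:00–13:15, 16:15–17:00, 18:00–20:00.
Dilnoza → UTC: 02:45–03:30, 03:45–05:00, 05:30–05:45, 07:15–10:00.
Hassan → UTC: 07:00–10:30, 10:45–11:45, 12:30–16:00.
Hiro ∩ Dilnoza: (none).
Hiro ∩ Dilnoza ∩ Hassan: (none).
Windows ≥ 45 min: (none).

none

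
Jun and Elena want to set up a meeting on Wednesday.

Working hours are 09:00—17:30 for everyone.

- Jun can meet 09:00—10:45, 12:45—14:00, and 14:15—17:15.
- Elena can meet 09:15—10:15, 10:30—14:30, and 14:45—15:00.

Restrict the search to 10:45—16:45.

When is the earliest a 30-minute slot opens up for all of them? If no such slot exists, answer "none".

12:45

Jun ∩ Elena: 09:15–10:15, 10:30–10:45, 12:45–14:00, 14:15–14:30, 14:45–15:00.
Restricted to 10:45–16:45: 12:45–14:00, 14:15–14:30, 14:45–15:00.
Windows ≥ 30 min: 12:45–14:00.
Earliest such window starts at 12:45.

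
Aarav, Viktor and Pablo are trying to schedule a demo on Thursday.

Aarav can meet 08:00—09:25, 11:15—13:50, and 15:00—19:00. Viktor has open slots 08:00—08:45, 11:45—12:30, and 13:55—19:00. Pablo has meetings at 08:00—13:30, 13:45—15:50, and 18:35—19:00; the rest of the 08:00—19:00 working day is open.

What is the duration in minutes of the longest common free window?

165 minutes

Pablo free within 08:00–19:00: 13:30–13:45, 15:50–18:35.
Aarav ∩ Viktor: 08:00–08:45, 11:45–12:30, 15:00–19:00.
Aarav ∩ Viktor ∩ Pablo: 15:50–18:35.
Single common window of 165 minutes.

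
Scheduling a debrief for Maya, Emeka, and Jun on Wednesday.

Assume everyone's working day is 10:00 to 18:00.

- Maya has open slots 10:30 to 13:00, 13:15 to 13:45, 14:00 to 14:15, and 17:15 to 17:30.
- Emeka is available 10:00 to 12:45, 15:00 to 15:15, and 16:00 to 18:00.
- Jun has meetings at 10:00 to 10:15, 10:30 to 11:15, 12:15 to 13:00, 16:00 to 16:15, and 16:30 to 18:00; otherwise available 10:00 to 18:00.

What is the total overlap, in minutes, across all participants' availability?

60 minutes

Jun free within 10:00–18:00: 10:15–10:30, 11:15–12:15, 13:00–16:00, 16:15–16:30.
Maya ∩ Emeka: 10:30–12:45, 17:15–17:30.
Maya ∩ Emeka ∩ Jun: 11:15–12:15.
Total common minutes: 60.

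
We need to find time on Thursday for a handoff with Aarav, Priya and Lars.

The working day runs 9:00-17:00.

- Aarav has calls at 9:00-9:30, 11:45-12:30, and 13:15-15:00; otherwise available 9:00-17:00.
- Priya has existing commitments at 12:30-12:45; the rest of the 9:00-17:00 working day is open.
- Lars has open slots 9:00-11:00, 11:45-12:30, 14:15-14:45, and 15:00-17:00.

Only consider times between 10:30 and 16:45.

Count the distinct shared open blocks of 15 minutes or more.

2

Aarav free within 09:00–17:00: 09:30–11:45, 12:30–13:15, 15:00–17:00.
Priya free within 09:00–17:00: 09:00–12:30, 12:45–17:00.
Aarav ∩ Priya: 09:30–11:45, 12:45–13:15, 15:00–17:00.
Aarav ∩ Priya ∩ Lars: 09:30–11:00, 15:00–17:00.
Restricted to 10:30–16:45: 10:30–11:00, 15:00–16:45.
Windows ≥ 15 min: 10:30–11:00, 15:00–16:45.
That's 2 windows.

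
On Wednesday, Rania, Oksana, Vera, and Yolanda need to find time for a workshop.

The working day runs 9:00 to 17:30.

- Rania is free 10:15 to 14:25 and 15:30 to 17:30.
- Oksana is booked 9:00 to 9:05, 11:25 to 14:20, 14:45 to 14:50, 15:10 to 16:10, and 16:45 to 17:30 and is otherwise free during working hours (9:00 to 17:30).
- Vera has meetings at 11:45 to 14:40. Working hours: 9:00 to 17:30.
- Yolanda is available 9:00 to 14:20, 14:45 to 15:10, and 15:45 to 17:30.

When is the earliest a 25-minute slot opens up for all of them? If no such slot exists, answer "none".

10:15

Oksana free within 09:00–17:30: 09:05–11:25, 14:20–14:45, 14:50–15:10, 16:10–16:45.
Vera free within 09:00–17:30: 09:00–11:45, 14:40–17:30.
Rania ∩ Oksana: 10:15–11:25, 14:20–14:25, 16:10–16:45.
Rania ∩ Oksana ∩ Vera: 10:15–11:25, 16:10–16:45.
Rania ∩ Oksana ∩ Vera ∩ Yolanda: 10:15–11:25, 16:10–16:45.
Windows ≥ 25 min: 10:15–11:25, 16:10–16:45.
Earliest such window starts at 10:15.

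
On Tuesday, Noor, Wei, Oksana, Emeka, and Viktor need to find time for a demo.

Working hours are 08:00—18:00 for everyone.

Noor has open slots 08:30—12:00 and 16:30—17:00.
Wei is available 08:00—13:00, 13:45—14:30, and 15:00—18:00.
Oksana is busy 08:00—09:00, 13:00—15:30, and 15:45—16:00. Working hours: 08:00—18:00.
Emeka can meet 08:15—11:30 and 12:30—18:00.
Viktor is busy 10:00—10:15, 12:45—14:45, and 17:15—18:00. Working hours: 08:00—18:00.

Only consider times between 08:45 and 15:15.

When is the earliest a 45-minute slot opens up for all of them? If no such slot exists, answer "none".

Oksana free within 08:00–18:00: 09:00–13:00, 15:30–15:45, 16:00–18:00.
Viktor free within 08:00–18:00: 08:00–10:00, 10:15–12:45, 14:45–17:15.
Noor ∩ Wei: 08:30–12:00, 16:30–17:00.
Noor ∩ Wei ∩ Oksana: 09:00–12:00, 16:30–17:00.
Noor ∩ Wei ∩ Oksana ∩ Emeka: 09:00–11:30, 16:30–17:00.
Noor ∩ Wei ∩ Oksana ∩ Emeka ∩ Viktor: 09:00–10:00, 10:15–11:30, 16:30–17:00.
Restricted to 08:45–15:15: 09:00–10:00, 10:15–11:30.
Windows ≥ 45 min: 09:00–10:00, 10:15–11:30.
Earliest such window starts at 09:00.

09:00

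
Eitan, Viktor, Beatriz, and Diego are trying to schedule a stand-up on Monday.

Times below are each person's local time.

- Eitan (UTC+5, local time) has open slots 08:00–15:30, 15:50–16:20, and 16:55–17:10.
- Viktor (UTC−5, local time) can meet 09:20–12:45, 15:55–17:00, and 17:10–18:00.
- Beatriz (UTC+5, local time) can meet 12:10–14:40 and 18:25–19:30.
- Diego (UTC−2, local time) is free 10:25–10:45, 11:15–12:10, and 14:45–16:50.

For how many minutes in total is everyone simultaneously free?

Eitan → UTC: 03:00–10:30, 10:50–11:20, 11:55–12:10.
Viktor → UTC: 14:20–17:45, 20:55–22:00, 22:10–23:00.
Beatriz → UTC: 07:10–09:40, 13:25–14:30.
Diego → UTC: 12:25–12:45, 13:15–14:10, 16:45–18:50.
Eitan ∩ Viktor: (none).
Eitan ∩ Viktor ∩ Beatriz: (none).
Eitan ∩ Viktor ∩ Beatriz ∩ Diego: (none).
Total common minutes: 0.

0 minutes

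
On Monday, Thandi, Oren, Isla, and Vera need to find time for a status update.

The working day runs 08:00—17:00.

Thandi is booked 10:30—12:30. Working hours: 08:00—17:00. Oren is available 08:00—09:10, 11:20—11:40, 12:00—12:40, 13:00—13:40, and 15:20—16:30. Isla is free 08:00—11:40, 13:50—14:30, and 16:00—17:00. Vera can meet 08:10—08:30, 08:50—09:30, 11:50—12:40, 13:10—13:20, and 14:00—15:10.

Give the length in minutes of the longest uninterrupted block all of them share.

20 minutes

Thandi free within 08:00–17:00: 08:00–10:30, 12:30–17:00.
Thandi ∩ Oren: 08:00–09:10, 12:30–12:40, 13:00–13:40, 15:20–16:30.
Thandi ∩ Oren ∩ Isla: 08:00–09:10, 16:00–16:30.
Thandi ∩ Oren ∩ Isla ∩ Vera: 08:10–08:30, 08:50–09:10.
Common window lengths: 20, 20 min; longest is 20.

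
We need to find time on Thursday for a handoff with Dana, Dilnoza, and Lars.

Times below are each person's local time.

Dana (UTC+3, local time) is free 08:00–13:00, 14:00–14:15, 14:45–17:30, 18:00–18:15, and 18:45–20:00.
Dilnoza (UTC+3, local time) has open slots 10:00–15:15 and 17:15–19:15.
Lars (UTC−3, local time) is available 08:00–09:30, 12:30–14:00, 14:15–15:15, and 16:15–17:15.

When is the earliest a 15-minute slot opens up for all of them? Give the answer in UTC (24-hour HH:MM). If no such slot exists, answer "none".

Dana → UTC: 05:00–10:00, 11:00–11:15, 11:45–14:30, 15:00–15:15, 15:45–17:00.
Dilnoza → UTC: 07:00–12:15, 14:15–16:15.
Lars → UTC: 11:00–12:30, 15:30–17:00, 17:15–18:15, 19:15–20:15.
Dana ∩ Dilnoza: 07:00–10:00, 11:00–11:15, 11:45–12:15, 14:15–14:30, 15:00–15:15, 15:45–16:15.
Dana ∩ Dilnoza ∩ Lars: 11:00–11:15, 11:45–12:15, 15:45–16:15.
Windows ≥ 15 min: 11:00–11:15, 11:45–12:15, 15:45–16:15.
Earliest such window starts at 11:00.

11:00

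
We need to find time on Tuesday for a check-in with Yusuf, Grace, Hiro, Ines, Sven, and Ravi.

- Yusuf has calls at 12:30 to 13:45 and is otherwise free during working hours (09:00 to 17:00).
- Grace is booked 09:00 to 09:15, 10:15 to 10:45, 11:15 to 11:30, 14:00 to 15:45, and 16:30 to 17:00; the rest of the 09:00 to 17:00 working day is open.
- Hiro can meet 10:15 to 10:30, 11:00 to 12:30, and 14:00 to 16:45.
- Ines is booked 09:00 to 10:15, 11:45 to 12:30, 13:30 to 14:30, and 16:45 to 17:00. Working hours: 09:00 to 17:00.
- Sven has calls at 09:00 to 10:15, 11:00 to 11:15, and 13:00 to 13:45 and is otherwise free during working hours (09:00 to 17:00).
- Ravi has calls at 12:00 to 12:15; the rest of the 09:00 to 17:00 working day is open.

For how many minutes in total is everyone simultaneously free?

60 minutes

Yusuf free within 09:00–17:00: 09:00–12:30, 13:45–17:00.
Grace free within 09:00–17:00: 09:15–10:15, 10:45–11:15, 11:30–14:00, 15:45–16:30.
Ines free within 09:00–17:00: 10:15–11:45, 12:30–13:30, 14:30–16:45.
Sven free within 09:00–17:00: 10:15–11:00, 11:15–13:00, 13:45–17:00.
Ravi free within 09:00–17:00: 09:00–12:00, 12:15–17:00.
Yusuf ∩ Grace: 09:15–10:15, 10:45–11:15, 11:30–12:30, 13:45–14:00, 15:45–16:30.
Yusuf ∩ Grace ∩ Hiro: 11:00–11:15, 11:30–12:30, 15:45–16:30.
Yusuf ∩ Grace ∩ Hiro ∩ Ines: 11:00–11:15, 11:30–11:45, 15:45–16:30.
Yusuf ∩ Grace ∩ Hiro ∩ Ines ∩ Sven: 11:30–11:45, 15:45–16:30.
Yusuf ∩ Grace ∩ Hiro ∩ Ines ∩ Sven ∩ Ravi: 11:30–11:45, 15:45–16:30.
Total common minutes: 15 + 45 = 60.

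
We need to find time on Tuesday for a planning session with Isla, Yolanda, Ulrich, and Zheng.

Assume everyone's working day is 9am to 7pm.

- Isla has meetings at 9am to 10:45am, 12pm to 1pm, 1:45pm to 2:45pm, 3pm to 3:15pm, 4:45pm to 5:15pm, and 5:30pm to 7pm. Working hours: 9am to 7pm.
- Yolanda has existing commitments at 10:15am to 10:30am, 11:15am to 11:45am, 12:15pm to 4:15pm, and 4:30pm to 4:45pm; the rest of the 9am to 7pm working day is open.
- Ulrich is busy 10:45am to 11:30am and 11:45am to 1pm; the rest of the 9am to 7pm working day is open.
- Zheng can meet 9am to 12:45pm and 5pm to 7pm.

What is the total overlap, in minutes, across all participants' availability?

15 minutes

Isla free within 09:00–19:00: 10:45–12:00, 13:00–13:45, 14:45–15:00, 15:15–16:45, 17:15–17:30.
Yolanda free within 09:00–19:00: 09:00–10:15, 10:30–11:15, 11:45–12:15, 16:15–16:30, 16:45–19:00.
Ulrich free within 09:00–19:00: 09:00–10:45, 11:30–11:45, 13:00–19:00.
Isla ∩ Yolanda: 10:45–11:15, 11:45–12:00, 16:15–16:30, 17:15–17:30.
Isla ∩ Yolanda ∩ Ulrich: 16:15–16:30, 17:15–17:30.
Isla ∩ Yolanda ∩ Ulrich ∩ Zheng: 17:15–17:30.
Total common minutes: 15.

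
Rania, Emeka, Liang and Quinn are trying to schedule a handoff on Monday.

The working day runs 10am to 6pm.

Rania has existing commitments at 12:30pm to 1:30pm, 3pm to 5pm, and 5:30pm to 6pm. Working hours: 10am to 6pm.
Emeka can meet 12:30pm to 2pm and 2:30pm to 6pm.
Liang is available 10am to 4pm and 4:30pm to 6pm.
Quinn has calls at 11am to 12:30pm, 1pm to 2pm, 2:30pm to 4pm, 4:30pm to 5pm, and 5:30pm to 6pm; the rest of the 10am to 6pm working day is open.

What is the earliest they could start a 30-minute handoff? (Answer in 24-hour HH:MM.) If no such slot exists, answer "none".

17:00

Rania free within 10:00–18:00: 10:00–12:30, 13:30–15:00, 17:00–17:30.
Quinn free within 10:00–18:00: 10:00–11:00, 12:30–13:00, 14:00–14:30, 16:00–16:30, 17:00–17:30.
Rania ∩ Emeka: 13:30–14:00, 14:30–15:00, 17:00–17:30.
Rania ∩ Emeka ∩ Liang: 13:30–14:00, 14:30–15:00, 17:00–17:30.
Rania ∩ Emeka ∩ Liang ∩ Quinn: 17:00–17:30.
Windows ≥ 30 min: 17:00–17:30.
Earliest such window starts at 17:00.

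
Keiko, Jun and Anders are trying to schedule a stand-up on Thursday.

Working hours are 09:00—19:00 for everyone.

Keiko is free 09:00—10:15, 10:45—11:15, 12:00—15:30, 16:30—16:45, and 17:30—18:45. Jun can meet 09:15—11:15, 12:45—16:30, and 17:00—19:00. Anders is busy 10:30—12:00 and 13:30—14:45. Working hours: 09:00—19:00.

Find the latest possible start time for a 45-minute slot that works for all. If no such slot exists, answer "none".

18:00

Anders free within 09:00–19:00: 09:00–10:30, 12:00–13:30, 14:45–19:00.
Keiko ∩ Jun: 09:15–10:15, 10:45–11:15, 12:45–15:30, 17:30–18:45.
Keiko ∩ Jun ∩ Anders: 09:15–10:15, 12:45–13:30, 14:45–15:30, 17:30–18:45.
Windows ≥ 45 min: 09:15–10:15, 12:45–13:30, 14:45–15:30, 17:30–18:45.
Latest start in the last window 17:30–18:45 is 18:45 − 45 min = 18:00.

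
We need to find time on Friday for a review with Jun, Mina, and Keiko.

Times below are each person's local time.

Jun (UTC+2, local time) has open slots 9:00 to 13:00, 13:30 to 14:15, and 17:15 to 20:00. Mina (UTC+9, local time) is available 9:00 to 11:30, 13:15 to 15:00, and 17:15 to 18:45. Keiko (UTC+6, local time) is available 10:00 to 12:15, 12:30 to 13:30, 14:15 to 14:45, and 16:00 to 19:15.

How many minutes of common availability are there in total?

Jun → UTC: 07:00–11:00, 11:30–12:15, 15:15–18:00.
Mina → UTC: 00:00–02:30, 04:15–06:00, 08:15–09:45.
Keiko → UTC: 04:00–06:15, 06:30–07:30, 08:15–08:45, 10:00–13:15.
Jun ∩ Mina: 08:15–09:45.
Jun ∩ Mina ∩ Keiko: 08:15–08:45.
Total common minutes: 30.

30 minutes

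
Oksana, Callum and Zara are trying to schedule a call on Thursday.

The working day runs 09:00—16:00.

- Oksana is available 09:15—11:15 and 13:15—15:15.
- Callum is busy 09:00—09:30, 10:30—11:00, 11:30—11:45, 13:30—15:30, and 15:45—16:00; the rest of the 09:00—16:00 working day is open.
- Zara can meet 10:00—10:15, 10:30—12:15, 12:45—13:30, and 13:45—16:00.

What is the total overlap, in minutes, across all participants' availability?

Callum free within 09:00–16:00: 09:30–10:30, 11:00–11:30, 11:45–13:30, 15:30–15:45.
Oksana ∩ Callum: 09:30–10:30, 11:00–11:15, 13:15–13:30.
Oksana ∩ Callum ∩ Zara: 10:00–10:15, 11:00–11:15, 13:15–13:30.
Total common minutes: 15 + 15 + 15 = 45.

45 minutes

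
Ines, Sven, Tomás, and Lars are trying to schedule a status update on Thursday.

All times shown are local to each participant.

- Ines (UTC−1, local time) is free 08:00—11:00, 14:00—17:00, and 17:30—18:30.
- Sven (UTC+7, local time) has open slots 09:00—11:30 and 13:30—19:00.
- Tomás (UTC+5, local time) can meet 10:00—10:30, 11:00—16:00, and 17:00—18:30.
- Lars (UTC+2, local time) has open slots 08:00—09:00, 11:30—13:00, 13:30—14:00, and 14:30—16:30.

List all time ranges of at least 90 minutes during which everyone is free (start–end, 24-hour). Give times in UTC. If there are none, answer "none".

09:30–11:00

Ines → UTC: 09:00–12:00, 15:00–18:00, 18:30–19:30.
Sven → UTC: 02:00–04:30, 06:30–12:00.
Tomás → UTC: 05:00–05:30, 06:00–11:00, 12:00–13:30.
Lars → UTC: 06:00–07:00, 09:30–11:00, 11:30–12:00, 12:30–14:30.
Ines ∩ Sven: 09:00–12:00.
Ines ∩ Sven ∩ Tomás: 09:00–11:00.
Ines ∩ Sven ∩ Tomás ∩ Lars: 09:30–11:00.
Windows ≥ 90 min: 09:30–11:00.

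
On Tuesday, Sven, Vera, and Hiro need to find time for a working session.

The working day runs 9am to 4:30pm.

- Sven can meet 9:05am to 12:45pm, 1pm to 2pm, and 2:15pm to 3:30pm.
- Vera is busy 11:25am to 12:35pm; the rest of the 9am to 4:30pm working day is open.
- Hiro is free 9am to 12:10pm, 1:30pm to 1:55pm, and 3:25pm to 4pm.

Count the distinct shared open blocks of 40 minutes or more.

1

Vera free within 09:00–16:30: 09:00–11:25, 12:35–16:30.
Sven ∩ Vera: 09:05–11:25, 12:35–12:45, 13:00–14:00, 14:15–15:30.
Sven ∩ Vera ∩ Hiro: 09:05–11:25, 13:30–13:55, 15:25–15:30.
Windows ≥ 40 min: 09:05–11:25.
That's 1 window.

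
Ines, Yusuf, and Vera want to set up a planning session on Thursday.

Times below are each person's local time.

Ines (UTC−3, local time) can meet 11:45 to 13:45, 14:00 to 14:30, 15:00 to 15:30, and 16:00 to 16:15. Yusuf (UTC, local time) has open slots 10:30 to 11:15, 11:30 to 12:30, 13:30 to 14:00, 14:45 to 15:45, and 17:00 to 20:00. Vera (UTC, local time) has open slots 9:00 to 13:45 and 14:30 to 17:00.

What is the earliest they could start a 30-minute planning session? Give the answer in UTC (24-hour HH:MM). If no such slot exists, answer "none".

14:45

Ines → UTC: 14:45–16:45, 17:00–17:30, 18:00–18:30, 19:00–19:15.
Yusuf → UTC: 10:30–11:15, 11:30–12:30, 13:30–14:00, 14:45–15:45, 17:00–20:00.
Vera → UTC: 09:00–13:45, 14:30–17:00.
Ines ∩ Yusuf: 14:45–15:45, 17:00–17:30, 18:00–18:30, 19:00–19:15.
Ines ∩ Yusuf ∩ Vera: 14:45–15:45.
Windows ≥ 30 min: 14:45–15:45.
Earliest such window starts at 14:45.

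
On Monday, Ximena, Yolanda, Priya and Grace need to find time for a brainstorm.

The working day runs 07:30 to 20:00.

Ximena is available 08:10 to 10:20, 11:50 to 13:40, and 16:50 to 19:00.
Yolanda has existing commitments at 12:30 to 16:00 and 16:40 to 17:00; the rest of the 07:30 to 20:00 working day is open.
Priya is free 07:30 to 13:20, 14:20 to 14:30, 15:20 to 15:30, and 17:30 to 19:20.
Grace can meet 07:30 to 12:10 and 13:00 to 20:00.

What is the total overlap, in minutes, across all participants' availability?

Yolanda free within 07:30–20:00: 07:30–12:30, 16:00–16:40, 17:00–20:00.
Ximena ∩ Yolanda: 08:10–10:20, 11:50–12:30, 17:00–19:00.
Ximena ∩ Yolanda ∩ Priya: 08:10–10:20, 11:50–12:30, 17:30–19:00.
Ximena ∩ Yolanda ∩ Priya ∩ Grace: 08:10–10:20, 11:50–12:10, 17:30–19:00.
Total common minutes: 130 + 20 + 90 = 240.

240 minutes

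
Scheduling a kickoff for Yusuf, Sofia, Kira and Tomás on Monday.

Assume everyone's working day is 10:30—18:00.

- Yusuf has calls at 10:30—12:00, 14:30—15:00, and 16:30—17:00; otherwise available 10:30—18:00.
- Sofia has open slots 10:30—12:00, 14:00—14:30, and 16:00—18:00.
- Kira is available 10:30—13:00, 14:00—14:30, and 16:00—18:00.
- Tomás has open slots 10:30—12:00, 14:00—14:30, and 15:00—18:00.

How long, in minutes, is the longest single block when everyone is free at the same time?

Yusuf free within 10:30–18:00: 12:00–14:30, 15:00–16:30, 17:00–18:00.
Yusuf ∩ Sofia: 14:00–14:30, 16:00–16:30, 17:00–18:00.
Yusuf ∩ Sofia ∩ Kira: 14:00–14:30, 16:00–16:30, 17:00–18:00.
Yusuf ∩ Sofia ∩ Kira ∩ Tomás: 14:00–14:30, 16:00–16:30, 17:00–18:00.
Common window lengths: 30, 30, 60 min; longest is 60.

60 minutes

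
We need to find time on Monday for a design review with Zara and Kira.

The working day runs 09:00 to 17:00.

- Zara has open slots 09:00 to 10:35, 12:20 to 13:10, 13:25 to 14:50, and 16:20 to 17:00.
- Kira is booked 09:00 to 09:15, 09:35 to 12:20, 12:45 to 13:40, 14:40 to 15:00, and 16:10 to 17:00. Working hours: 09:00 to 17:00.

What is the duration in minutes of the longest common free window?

60 minutes

Kira free within 09:00–17:00: 09:15–09:35, 12:20–12:45, 13:40–14:40, 15:00–16:10.
Zara ∩ Kira: 09:15–09:35, 12:20–12:45, 13:40–14:40.
Common window lengths: 20, 25, 60 min; longest is 60.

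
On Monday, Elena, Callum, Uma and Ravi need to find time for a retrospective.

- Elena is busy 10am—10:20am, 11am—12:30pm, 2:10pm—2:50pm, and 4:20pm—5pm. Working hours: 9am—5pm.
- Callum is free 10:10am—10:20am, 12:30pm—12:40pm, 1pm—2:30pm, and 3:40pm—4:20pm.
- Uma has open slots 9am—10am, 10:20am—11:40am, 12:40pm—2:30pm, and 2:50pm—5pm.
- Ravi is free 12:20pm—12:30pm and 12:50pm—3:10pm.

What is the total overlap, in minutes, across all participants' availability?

Elena free within 09:00–17:00: 09:00–10:00, 10:20–11:00, 12:30–14:10, 14:50–16:20.
Elena ∩ Callum: 12:30–12:40, 13:00–14:10, 15:40–16:20.
Elena ∩ Callum ∩ Uma: 13:00–14:10, 15:40–16:20.
Elena ∩ Callum ∩ Uma ∩ Ravi: 13:00–14:10.
Total common minutes: 70.

70 minutes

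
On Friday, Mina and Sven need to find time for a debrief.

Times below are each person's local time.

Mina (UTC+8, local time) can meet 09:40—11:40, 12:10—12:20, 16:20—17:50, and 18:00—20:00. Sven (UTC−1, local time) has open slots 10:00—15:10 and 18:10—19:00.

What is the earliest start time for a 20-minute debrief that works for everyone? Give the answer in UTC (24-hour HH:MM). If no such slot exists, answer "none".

Mina → UTC: 01:40–03:40, 04:10–04:20, 08:20–09:50, 10:00–12:00.
Sven → UTC: 11:00–16:10, 19:10–20:00.
Mina ∩ Sven: 11:00–12:00.
Windows ≥ 20 min: 11:00–12:00.
Earliest such window starts at 11:00.

11:00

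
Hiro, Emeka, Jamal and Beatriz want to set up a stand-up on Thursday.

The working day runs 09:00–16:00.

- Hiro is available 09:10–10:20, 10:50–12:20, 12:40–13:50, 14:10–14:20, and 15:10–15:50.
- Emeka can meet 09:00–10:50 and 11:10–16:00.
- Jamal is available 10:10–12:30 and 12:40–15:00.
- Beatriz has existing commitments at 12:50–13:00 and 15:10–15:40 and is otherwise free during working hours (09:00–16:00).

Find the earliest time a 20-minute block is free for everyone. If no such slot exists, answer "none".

11:10

Beatriz free within 09:00–16:00: 09:00–12:50, 13:00–15:10, 15:40–16:00.
Hiro ∩ Emeka: 09:10–10:20, 11:10–12:20, 12:40–13:50, 14:10–14:20, 15:10–15:50.
Hiro ∩ Emeka ∩ Jamal: 10:10–10:20, 11:10–12:20, 12:40–13:50, 14:10–14:20.
Hiro ∩ Emeka ∩ Jamal ∩ Beatriz: 10:10–10:20, 11:10–12:20, 12:40–12:50, 13:00–13:50, 14:10–14:20.
Windows ≥ 20 min: 11:10–12:20, 13:00–13:50.
Earliest such window starts at 11:10.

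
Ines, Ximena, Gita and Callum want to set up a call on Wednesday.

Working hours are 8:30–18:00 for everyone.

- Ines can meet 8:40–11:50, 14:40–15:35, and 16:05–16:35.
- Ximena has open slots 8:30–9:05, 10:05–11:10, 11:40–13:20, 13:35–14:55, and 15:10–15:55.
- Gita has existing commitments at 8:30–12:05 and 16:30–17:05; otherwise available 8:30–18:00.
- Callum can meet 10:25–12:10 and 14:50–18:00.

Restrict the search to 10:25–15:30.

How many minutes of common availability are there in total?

Gita free within 08:30–18:00: 12:05–16:30, 17:05–18:00.
Ines ∩ Ximena: 08:40–09:05, 10:05–11:10, 11:40–11:50, 14:40–14:55, 15:10–15:35.
Ines ∩ Ximena ∩ Gita: 14:40–14:55, 15:10–15:35.
Ines ∩ Ximena ∩ Gita ∩ Callum: 14:50–14:55, 15:10–15:35.
Restricted to 10:25–15:30: 14:50–14:55, 15:10–15:30.
Total common minutes: 5 + 20 = 25.

25 minutes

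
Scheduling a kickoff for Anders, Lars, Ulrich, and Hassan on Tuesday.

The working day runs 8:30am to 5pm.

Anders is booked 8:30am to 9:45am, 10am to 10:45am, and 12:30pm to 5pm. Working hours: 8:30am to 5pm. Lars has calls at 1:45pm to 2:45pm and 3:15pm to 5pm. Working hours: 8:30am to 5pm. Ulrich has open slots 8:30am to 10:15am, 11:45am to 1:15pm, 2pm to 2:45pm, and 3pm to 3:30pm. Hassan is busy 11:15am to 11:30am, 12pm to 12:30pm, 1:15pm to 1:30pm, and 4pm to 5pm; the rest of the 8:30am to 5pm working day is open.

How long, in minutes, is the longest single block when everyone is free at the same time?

15 minutes

Anders free within 08:30–17:00: 09:45–10:00, 10:45–12:30.
Lars free within 08:30–17:00: 08:30–13:45, 14:45–15:15.
Hassan free within 08:30–17:00: 08:30–11:15, 11:30–12:00, 12:30–13:15, 13:30–16:00.
Anders ∩ Lars: 09:45–10:00, 10:45–12:30.
Anders ∩ Lars ∩ Ulrich: 09:45–10:00, 11:45–12:30.
Anders ∩ Lars ∩ Ulrich ∩ Hassan: 09:45–10:00, 11:45–12:00.
Common window lengths: 15, 15 min; longest is 15.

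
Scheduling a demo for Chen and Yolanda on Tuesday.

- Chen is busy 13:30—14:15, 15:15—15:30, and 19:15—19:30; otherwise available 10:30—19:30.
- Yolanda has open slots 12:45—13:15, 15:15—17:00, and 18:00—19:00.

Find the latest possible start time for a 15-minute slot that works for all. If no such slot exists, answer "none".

Chen free within 10:30–19:30: 10:30–13:30, 14:15–15:15, 15:30–19:15.
Chen ∩ Yolanda: 12:45–13:15, 15:30–17:00, 18:00–19:00.
Windows ≥ 15 min: 12:45–13:15, 15:30–17:00, 18:00–19:00.
Latest start in the last window 18:00–19:00 is 19:00 − 15 min = 18:45.

18:45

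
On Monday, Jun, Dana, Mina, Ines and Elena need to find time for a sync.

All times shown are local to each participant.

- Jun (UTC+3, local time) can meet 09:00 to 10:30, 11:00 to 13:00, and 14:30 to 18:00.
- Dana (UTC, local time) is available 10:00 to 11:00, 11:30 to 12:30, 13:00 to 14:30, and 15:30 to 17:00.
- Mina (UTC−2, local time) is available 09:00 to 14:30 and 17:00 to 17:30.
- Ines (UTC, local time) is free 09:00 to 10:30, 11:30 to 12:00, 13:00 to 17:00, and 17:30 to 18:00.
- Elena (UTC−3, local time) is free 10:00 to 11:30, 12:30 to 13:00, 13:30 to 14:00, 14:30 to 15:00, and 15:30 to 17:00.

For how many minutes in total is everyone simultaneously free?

90 minutes

Jun → UTC: 06:00–07:30, 08:00–10:00, 11:30–15:00.
Dana → UTC: 10:00–11:00, 11:30–12:30, 13:00–14:30, 15:30–17:00.
Mina → UTC: 11:00–16:30, 19:00–19:30.
Ines → UTC: 09:00–10:30, 11:30–12:00, 13:00–17:00, 17:30–18:00.
Elena → UTC: 13:00–14:30, 15:30–16:00, 16:30–17:00, 17:30–18:00, 18:30–20:00.
Jun ∩ Dana: 11:30–12:30, 13:00–14:30.
Jun ∩ Dana ∩ Mina: 11:30–12:30, 13:00–14:30.
Jun ∩ Dana ∩ Mina ∩ Ines: 11:30–12:00, 13:00–14:30.
Jun ∩ Dana ∩ Mina ∩ Ines ∩ Elena: 13:00–14:30.
Total common minutes: 90.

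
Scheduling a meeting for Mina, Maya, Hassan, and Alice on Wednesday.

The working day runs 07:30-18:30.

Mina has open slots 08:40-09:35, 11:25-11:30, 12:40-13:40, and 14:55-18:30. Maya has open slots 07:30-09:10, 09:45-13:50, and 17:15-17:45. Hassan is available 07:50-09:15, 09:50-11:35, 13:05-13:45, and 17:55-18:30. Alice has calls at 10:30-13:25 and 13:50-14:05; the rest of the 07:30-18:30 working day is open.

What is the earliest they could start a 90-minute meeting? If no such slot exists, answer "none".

none

Alice free within 07:30–18:30: 07:30–10:30, 13:25–13:50, 14:05–18:30.
Mina ∩ Maya: 08:40–09:10, 11:25–11:30, 12:40–13:40, 17:15–17:45.
Mina ∩ Maya ∩ Hassan: 08:40–09:10, 11:25–11:30, 13:05–13:40.
Mina ∩ Maya ∩ Hassan ∩ Alice: 08:40–09:10, 13:25–13:40.
Windows ≥ 90 min: (none).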